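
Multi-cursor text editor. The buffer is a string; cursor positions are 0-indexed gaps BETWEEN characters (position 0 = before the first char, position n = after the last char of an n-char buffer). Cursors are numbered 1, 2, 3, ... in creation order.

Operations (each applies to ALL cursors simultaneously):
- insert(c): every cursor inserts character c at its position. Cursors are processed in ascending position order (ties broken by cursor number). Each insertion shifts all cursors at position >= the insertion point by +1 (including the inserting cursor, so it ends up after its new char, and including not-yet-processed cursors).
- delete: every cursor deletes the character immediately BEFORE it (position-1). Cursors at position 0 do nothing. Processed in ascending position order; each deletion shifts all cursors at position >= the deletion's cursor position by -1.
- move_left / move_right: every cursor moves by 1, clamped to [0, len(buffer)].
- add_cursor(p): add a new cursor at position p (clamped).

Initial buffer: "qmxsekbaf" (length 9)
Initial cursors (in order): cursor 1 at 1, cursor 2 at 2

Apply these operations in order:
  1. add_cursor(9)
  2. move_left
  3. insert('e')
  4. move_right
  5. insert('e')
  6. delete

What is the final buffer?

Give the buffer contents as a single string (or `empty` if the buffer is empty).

Answer: eqemxsekbaef

Derivation:
After op 1 (add_cursor(9)): buffer="qmxsekbaf" (len 9), cursors c1@1 c2@2 c3@9, authorship .........
After op 2 (move_left): buffer="qmxsekbaf" (len 9), cursors c1@0 c2@1 c3@8, authorship .........
After op 3 (insert('e')): buffer="eqemxsekbaef" (len 12), cursors c1@1 c2@3 c3@11, authorship 1.2.......3.
After op 4 (move_right): buffer="eqemxsekbaef" (len 12), cursors c1@2 c2@4 c3@12, authorship 1.2.......3.
After op 5 (insert('e')): buffer="eqeemexsekbaefe" (len 15), cursors c1@3 c2@6 c3@15, authorship 1.12.2......3.3
After op 6 (delete): buffer="eqemxsekbaef" (len 12), cursors c1@2 c2@4 c3@12, authorship 1.2.......3.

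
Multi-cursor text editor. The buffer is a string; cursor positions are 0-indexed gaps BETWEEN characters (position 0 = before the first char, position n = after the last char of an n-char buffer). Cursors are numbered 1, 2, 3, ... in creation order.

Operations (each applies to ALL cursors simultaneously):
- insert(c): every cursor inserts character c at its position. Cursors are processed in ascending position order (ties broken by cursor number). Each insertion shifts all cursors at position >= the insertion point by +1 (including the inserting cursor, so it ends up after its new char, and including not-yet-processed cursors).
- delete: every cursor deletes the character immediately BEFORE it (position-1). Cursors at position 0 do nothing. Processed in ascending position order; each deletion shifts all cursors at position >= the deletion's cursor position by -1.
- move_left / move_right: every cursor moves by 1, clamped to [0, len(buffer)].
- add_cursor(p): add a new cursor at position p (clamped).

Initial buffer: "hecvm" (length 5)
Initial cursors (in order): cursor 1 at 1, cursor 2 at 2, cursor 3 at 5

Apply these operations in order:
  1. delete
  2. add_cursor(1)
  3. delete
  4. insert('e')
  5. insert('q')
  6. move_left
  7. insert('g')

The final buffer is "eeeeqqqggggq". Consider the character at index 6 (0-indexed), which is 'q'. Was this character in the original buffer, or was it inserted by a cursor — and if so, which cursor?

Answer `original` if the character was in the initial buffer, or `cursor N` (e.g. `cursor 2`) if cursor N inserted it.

Answer: cursor 3

Derivation:
After op 1 (delete): buffer="cv" (len 2), cursors c1@0 c2@0 c3@2, authorship ..
After op 2 (add_cursor(1)): buffer="cv" (len 2), cursors c1@0 c2@0 c4@1 c3@2, authorship ..
After op 3 (delete): buffer="" (len 0), cursors c1@0 c2@0 c3@0 c4@0, authorship 
After op 4 (insert('e')): buffer="eeee" (len 4), cursors c1@4 c2@4 c3@4 c4@4, authorship 1234
After op 5 (insert('q')): buffer="eeeeqqqq" (len 8), cursors c1@8 c2@8 c3@8 c4@8, authorship 12341234
After op 6 (move_left): buffer="eeeeqqqq" (len 8), cursors c1@7 c2@7 c3@7 c4@7, authorship 12341234
After op 7 (insert('g')): buffer="eeeeqqqggggq" (len 12), cursors c1@11 c2@11 c3@11 c4@11, authorship 123412312344
Authorship (.=original, N=cursor N): 1 2 3 4 1 2 3 1 2 3 4 4
Index 6: author = 3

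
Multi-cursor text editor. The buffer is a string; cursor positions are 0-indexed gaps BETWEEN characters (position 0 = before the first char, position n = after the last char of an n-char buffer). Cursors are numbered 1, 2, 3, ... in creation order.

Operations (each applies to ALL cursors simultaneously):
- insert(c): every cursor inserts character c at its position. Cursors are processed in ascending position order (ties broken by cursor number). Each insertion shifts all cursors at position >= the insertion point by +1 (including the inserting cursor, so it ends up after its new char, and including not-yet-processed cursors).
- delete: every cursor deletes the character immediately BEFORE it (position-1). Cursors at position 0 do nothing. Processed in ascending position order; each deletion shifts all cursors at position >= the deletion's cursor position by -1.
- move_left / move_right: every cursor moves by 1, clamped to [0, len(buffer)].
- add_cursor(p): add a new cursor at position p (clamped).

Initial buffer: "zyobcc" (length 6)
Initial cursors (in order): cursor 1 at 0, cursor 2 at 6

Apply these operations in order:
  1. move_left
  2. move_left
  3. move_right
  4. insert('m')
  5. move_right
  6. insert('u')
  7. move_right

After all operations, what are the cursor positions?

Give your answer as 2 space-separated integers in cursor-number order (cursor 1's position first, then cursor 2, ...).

Answer: 5 10

Derivation:
After op 1 (move_left): buffer="zyobcc" (len 6), cursors c1@0 c2@5, authorship ......
After op 2 (move_left): buffer="zyobcc" (len 6), cursors c1@0 c2@4, authorship ......
After op 3 (move_right): buffer="zyobcc" (len 6), cursors c1@1 c2@5, authorship ......
After op 4 (insert('m')): buffer="zmyobcmc" (len 8), cursors c1@2 c2@7, authorship .1....2.
After op 5 (move_right): buffer="zmyobcmc" (len 8), cursors c1@3 c2@8, authorship .1....2.
After op 6 (insert('u')): buffer="zmyuobcmcu" (len 10), cursors c1@4 c2@10, authorship .1.1...2.2
After op 7 (move_right): buffer="zmyuobcmcu" (len 10), cursors c1@5 c2@10, authorship .1.1...2.2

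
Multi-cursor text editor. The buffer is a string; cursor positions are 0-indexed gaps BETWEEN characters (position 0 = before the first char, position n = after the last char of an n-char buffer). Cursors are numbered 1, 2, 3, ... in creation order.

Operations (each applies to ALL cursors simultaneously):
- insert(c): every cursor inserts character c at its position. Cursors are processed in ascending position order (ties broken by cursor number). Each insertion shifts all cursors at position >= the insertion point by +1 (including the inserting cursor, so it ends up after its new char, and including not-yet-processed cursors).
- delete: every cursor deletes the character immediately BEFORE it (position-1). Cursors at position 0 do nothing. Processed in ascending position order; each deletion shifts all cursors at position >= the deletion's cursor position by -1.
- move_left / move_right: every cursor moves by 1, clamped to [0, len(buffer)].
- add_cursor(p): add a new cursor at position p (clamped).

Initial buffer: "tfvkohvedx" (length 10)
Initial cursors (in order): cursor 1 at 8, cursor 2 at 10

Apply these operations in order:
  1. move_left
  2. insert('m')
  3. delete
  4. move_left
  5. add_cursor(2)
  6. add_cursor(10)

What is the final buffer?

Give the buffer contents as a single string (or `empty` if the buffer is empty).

After op 1 (move_left): buffer="tfvkohvedx" (len 10), cursors c1@7 c2@9, authorship ..........
After op 2 (insert('m')): buffer="tfvkohvmedmx" (len 12), cursors c1@8 c2@11, authorship .......1..2.
After op 3 (delete): buffer="tfvkohvedx" (len 10), cursors c1@7 c2@9, authorship ..........
After op 4 (move_left): buffer="tfvkohvedx" (len 10), cursors c1@6 c2@8, authorship ..........
After op 5 (add_cursor(2)): buffer="tfvkohvedx" (len 10), cursors c3@2 c1@6 c2@8, authorship ..........
After op 6 (add_cursor(10)): buffer="tfvkohvedx" (len 10), cursors c3@2 c1@6 c2@8 c4@10, authorship ..........

Answer: tfvkohvedx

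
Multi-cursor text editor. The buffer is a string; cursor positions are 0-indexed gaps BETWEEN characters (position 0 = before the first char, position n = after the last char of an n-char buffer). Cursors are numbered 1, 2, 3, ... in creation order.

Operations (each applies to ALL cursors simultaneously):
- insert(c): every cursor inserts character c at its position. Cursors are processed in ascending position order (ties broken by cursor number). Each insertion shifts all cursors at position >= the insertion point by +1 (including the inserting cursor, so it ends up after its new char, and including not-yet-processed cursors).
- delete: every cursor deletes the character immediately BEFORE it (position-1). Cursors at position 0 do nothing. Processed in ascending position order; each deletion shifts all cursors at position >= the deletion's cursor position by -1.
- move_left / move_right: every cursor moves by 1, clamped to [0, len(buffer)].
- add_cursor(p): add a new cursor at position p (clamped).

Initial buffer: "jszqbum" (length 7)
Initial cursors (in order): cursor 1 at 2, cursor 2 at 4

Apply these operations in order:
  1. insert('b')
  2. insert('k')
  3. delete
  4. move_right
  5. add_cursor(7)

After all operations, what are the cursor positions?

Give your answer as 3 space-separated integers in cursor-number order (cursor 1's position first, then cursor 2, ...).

After op 1 (insert('b')): buffer="jsbzqbbum" (len 9), cursors c1@3 c2@6, authorship ..1..2...
After op 2 (insert('k')): buffer="jsbkzqbkbum" (len 11), cursors c1@4 c2@8, authorship ..11..22...
After op 3 (delete): buffer="jsbzqbbum" (len 9), cursors c1@3 c2@6, authorship ..1..2...
After op 4 (move_right): buffer="jsbzqbbum" (len 9), cursors c1@4 c2@7, authorship ..1..2...
After op 5 (add_cursor(7)): buffer="jsbzqbbum" (len 9), cursors c1@4 c2@7 c3@7, authorship ..1..2...

Answer: 4 7 7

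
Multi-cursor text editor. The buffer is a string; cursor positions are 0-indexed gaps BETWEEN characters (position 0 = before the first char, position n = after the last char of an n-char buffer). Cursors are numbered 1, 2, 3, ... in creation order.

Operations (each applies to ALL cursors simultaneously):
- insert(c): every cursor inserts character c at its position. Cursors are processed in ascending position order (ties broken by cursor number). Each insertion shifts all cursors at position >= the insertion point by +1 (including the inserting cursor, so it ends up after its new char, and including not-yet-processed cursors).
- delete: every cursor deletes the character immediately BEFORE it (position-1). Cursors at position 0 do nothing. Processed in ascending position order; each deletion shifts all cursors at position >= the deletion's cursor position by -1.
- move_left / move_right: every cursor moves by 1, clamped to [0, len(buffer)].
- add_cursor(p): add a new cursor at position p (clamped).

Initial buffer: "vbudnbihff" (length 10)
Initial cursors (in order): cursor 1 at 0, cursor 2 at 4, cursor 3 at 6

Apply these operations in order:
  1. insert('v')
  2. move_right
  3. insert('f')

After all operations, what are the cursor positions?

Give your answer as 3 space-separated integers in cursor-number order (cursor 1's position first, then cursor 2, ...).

Answer: 3 9 13

Derivation:
After op 1 (insert('v')): buffer="vvbudvnbvihff" (len 13), cursors c1@1 c2@6 c3@9, authorship 1....2..3....
After op 2 (move_right): buffer="vvbudvnbvihff" (len 13), cursors c1@2 c2@7 c3@10, authorship 1....2..3....
After op 3 (insert('f')): buffer="vvfbudvnfbvifhff" (len 16), cursors c1@3 c2@9 c3@13, authorship 1.1...2.2.3.3...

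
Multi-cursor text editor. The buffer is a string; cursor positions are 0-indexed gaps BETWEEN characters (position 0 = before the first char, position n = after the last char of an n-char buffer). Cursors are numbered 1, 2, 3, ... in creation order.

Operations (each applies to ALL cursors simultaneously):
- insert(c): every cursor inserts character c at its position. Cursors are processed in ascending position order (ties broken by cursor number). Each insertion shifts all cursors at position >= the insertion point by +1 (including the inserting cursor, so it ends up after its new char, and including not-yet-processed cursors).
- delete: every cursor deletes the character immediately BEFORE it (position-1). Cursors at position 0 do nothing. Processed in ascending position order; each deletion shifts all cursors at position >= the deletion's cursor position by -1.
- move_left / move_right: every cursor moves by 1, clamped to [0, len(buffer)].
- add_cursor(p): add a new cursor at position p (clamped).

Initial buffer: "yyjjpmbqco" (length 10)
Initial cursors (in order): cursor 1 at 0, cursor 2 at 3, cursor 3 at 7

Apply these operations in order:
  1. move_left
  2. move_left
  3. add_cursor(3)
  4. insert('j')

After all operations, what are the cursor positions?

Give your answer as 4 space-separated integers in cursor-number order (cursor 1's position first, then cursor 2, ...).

After op 1 (move_left): buffer="yyjjpmbqco" (len 10), cursors c1@0 c2@2 c3@6, authorship ..........
After op 2 (move_left): buffer="yyjjpmbqco" (len 10), cursors c1@0 c2@1 c3@5, authorship ..........
After op 3 (add_cursor(3)): buffer="yyjjpmbqco" (len 10), cursors c1@0 c2@1 c4@3 c3@5, authorship ..........
After op 4 (insert('j')): buffer="jyjyjjjpjmbqco" (len 14), cursors c1@1 c2@3 c4@6 c3@9, authorship 1.2..4..3.....

Answer: 1 3 9 6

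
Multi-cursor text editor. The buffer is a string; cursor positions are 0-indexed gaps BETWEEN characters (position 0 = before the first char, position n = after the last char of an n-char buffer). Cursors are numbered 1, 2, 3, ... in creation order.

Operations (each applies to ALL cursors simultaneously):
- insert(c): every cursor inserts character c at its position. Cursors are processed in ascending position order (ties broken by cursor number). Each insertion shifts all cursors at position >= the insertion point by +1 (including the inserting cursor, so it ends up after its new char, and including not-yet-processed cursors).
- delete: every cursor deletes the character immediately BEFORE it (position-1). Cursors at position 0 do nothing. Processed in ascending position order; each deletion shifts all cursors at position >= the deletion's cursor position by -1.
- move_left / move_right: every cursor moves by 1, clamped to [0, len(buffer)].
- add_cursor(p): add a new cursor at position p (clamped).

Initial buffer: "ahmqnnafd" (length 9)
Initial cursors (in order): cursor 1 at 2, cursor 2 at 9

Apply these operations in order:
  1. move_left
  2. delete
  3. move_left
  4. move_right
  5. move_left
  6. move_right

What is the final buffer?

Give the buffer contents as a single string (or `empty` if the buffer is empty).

Answer: hmqnnad

Derivation:
After op 1 (move_left): buffer="ahmqnnafd" (len 9), cursors c1@1 c2@8, authorship .........
After op 2 (delete): buffer="hmqnnad" (len 7), cursors c1@0 c2@6, authorship .......
After op 3 (move_left): buffer="hmqnnad" (len 7), cursors c1@0 c2@5, authorship .......
After op 4 (move_right): buffer="hmqnnad" (len 7), cursors c1@1 c2@6, authorship .......
After op 5 (move_left): buffer="hmqnnad" (len 7), cursors c1@0 c2@5, authorship .......
After op 6 (move_right): buffer="hmqnnad" (len 7), cursors c1@1 c2@6, authorship .......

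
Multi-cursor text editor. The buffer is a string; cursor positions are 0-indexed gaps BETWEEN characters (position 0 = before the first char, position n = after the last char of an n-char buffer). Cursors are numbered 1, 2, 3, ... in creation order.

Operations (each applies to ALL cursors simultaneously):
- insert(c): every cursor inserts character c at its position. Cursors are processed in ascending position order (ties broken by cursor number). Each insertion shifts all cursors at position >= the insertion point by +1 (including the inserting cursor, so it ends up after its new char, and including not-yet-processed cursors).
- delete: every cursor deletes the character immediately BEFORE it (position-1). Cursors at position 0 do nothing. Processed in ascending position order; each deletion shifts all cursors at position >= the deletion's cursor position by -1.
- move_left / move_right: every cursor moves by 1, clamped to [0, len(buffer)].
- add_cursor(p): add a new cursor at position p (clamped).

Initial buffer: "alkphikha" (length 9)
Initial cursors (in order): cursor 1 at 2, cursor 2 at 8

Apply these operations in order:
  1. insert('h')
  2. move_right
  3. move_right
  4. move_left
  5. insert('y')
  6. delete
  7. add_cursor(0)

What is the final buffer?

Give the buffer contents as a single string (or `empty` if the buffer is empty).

After op 1 (insert('h')): buffer="alhkphikhha" (len 11), cursors c1@3 c2@10, authorship ..1......2.
After op 2 (move_right): buffer="alhkphikhha" (len 11), cursors c1@4 c2@11, authorship ..1......2.
After op 3 (move_right): buffer="alhkphikhha" (len 11), cursors c1@5 c2@11, authorship ..1......2.
After op 4 (move_left): buffer="alhkphikhha" (len 11), cursors c1@4 c2@10, authorship ..1......2.
After op 5 (insert('y')): buffer="alhkyphikhhya" (len 13), cursors c1@5 c2@12, authorship ..1.1.....22.
After op 6 (delete): buffer="alhkphikhha" (len 11), cursors c1@4 c2@10, authorship ..1......2.
After op 7 (add_cursor(0)): buffer="alhkphikhha" (len 11), cursors c3@0 c1@4 c2@10, authorship ..1......2.

Answer: alhkphikhha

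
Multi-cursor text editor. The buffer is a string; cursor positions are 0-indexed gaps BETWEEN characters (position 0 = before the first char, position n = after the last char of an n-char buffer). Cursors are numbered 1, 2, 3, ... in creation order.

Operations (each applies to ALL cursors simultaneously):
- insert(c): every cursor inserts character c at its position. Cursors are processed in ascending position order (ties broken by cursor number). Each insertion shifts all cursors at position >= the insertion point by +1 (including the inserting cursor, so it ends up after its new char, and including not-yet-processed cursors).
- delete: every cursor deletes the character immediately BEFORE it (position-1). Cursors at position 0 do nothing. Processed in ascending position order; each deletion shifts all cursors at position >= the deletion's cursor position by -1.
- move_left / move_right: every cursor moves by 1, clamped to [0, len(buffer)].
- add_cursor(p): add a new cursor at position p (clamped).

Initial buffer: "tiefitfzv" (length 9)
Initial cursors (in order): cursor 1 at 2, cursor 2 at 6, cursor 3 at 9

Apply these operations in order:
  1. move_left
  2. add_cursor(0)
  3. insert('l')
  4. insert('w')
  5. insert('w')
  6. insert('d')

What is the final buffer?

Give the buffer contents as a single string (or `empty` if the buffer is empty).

Answer: lwwdtlwwdiefilwwdtfzlwwdv

Derivation:
After op 1 (move_left): buffer="tiefitfzv" (len 9), cursors c1@1 c2@5 c3@8, authorship .........
After op 2 (add_cursor(0)): buffer="tiefitfzv" (len 9), cursors c4@0 c1@1 c2@5 c3@8, authorship .........
After op 3 (insert('l')): buffer="ltliefiltfzlv" (len 13), cursors c4@1 c1@3 c2@8 c3@12, authorship 4.1....2...3.
After op 4 (insert('w')): buffer="lwtlwiefilwtfzlwv" (len 17), cursors c4@2 c1@5 c2@11 c3@16, authorship 44.11....22...33.
After op 5 (insert('w')): buffer="lwwtlwwiefilwwtfzlwwv" (len 21), cursors c4@3 c1@7 c2@14 c3@20, authorship 444.111....222...333.
After op 6 (insert('d')): buffer="lwwdtlwwdiefilwwdtfzlwwdv" (len 25), cursors c4@4 c1@9 c2@17 c3@24, authorship 4444.1111....2222...3333.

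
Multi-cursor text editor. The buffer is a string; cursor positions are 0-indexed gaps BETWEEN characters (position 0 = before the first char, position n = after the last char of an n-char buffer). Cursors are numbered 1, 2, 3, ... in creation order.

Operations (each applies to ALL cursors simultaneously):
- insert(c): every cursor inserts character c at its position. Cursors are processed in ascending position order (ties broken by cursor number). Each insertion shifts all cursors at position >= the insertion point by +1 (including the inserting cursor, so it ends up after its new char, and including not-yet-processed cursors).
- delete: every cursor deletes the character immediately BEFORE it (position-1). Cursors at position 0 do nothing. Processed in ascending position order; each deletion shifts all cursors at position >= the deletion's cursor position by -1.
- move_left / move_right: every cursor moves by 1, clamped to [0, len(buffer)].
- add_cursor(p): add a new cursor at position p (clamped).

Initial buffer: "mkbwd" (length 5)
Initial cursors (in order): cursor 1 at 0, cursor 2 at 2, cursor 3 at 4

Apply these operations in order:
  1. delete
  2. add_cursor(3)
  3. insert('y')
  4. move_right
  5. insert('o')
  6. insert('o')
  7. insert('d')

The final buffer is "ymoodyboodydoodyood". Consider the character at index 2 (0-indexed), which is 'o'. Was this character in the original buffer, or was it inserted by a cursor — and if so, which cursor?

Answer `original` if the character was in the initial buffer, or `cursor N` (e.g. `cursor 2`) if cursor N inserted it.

After op 1 (delete): buffer="mbd" (len 3), cursors c1@0 c2@1 c3@2, authorship ...
After op 2 (add_cursor(3)): buffer="mbd" (len 3), cursors c1@0 c2@1 c3@2 c4@3, authorship ...
After op 3 (insert('y')): buffer="ymybydy" (len 7), cursors c1@1 c2@3 c3@5 c4@7, authorship 1.2.3.4
After op 4 (move_right): buffer="ymybydy" (len 7), cursors c1@2 c2@4 c3@6 c4@7, authorship 1.2.3.4
After op 5 (insert('o')): buffer="ymoyboydoyo" (len 11), cursors c1@3 c2@6 c3@9 c4@11, authorship 1.12.23.344
After op 6 (insert('o')): buffer="ymooybooydooyoo" (len 15), cursors c1@4 c2@8 c3@12 c4@15, authorship 1.112.223.33444
After op 7 (insert('d')): buffer="ymoodyboodydoodyood" (len 19), cursors c1@5 c2@10 c3@15 c4@19, authorship 1.1112.2223.3334444
Authorship (.=original, N=cursor N): 1 . 1 1 1 2 . 2 2 2 3 . 3 3 3 4 4 4 4
Index 2: author = 1

Answer: cursor 1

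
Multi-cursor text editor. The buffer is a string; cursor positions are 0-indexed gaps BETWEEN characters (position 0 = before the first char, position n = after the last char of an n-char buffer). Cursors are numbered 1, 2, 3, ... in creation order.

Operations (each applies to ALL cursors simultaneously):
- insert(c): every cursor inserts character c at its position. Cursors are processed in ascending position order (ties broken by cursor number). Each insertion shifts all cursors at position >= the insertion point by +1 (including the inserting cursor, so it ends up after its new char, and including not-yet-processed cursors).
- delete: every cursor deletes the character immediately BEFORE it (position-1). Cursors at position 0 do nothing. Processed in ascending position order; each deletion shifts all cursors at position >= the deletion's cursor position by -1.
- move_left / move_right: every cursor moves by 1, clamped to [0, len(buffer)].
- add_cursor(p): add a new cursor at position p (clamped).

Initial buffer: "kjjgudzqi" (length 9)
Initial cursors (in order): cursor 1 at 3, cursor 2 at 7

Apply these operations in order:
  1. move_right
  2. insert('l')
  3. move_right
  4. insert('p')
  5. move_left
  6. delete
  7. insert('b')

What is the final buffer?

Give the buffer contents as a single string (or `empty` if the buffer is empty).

After op 1 (move_right): buffer="kjjgudzqi" (len 9), cursors c1@4 c2@8, authorship .........
After op 2 (insert('l')): buffer="kjjgludzqli" (len 11), cursors c1@5 c2@10, authorship ....1....2.
After op 3 (move_right): buffer="kjjgludzqli" (len 11), cursors c1@6 c2@11, authorship ....1....2.
After op 4 (insert('p')): buffer="kjjglupdzqlip" (len 13), cursors c1@7 c2@13, authorship ....1.1...2.2
After op 5 (move_left): buffer="kjjglupdzqlip" (len 13), cursors c1@6 c2@12, authorship ....1.1...2.2
After op 6 (delete): buffer="kjjglpdzqlp" (len 11), cursors c1@5 c2@10, authorship ....11...22
After op 7 (insert('b')): buffer="kjjglbpdzqlbp" (len 13), cursors c1@6 c2@12, authorship ....111...222

Answer: kjjglbpdzqlbp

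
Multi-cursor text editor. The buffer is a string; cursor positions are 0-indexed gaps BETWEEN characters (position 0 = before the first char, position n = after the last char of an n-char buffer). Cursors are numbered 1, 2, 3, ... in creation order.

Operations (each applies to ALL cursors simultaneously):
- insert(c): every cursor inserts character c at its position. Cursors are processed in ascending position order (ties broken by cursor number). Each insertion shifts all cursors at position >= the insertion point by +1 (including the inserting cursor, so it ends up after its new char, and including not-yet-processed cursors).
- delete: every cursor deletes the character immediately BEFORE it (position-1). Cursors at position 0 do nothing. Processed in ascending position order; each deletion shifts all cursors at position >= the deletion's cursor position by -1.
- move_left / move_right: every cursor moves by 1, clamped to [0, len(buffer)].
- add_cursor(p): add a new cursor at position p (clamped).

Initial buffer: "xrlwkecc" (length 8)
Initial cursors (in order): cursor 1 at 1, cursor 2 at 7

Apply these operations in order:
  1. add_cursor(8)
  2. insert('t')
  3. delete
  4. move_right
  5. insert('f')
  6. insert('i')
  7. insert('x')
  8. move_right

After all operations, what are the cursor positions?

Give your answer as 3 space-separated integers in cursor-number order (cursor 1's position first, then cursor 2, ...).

Answer: 6 17 17

Derivation:
After op 1 (add_cursor(8)): buffer="xrlwkecc" (len 8), cursors c1@1 c2@7 c3@8, authorship ........
After op 2 (insert('t')): buffer="xtrlwkectct" (len 11), cursors c1@2 c2@9 c3@11, authorship .1......2.3
After op 3 (delete): buffer="xrlwkecc" (len 8), cursors c1@1 c2@7 c3@8, authorship ........
After op 4 (move_right): buffer="xrlwkecc" (len 8), cursors c1@2 c2@8 c3@8, authorship ........
After op 5 (insert('f')): buffer="xrflwkeccff" (len 11), cursors c1@3 c2@11 c3@11, authorship ..1......23
After op 6 (insert('i')): buffer="xrfilwkeccffii" (len 14), cursors c1@4 c2@14 c3@14, authorship ..11......2323
After op 7 (insert('x')): buffer="xrfixlwkeccffiixx" (len 17), cursors c1@5 c2@17 c3@17, authorship ..111......232323
After op 8 (move_right): buffer="xrfixlwkeccffiixx" (len 17), cursors c1@6 c2@17 c3@17, authorship ..111......232323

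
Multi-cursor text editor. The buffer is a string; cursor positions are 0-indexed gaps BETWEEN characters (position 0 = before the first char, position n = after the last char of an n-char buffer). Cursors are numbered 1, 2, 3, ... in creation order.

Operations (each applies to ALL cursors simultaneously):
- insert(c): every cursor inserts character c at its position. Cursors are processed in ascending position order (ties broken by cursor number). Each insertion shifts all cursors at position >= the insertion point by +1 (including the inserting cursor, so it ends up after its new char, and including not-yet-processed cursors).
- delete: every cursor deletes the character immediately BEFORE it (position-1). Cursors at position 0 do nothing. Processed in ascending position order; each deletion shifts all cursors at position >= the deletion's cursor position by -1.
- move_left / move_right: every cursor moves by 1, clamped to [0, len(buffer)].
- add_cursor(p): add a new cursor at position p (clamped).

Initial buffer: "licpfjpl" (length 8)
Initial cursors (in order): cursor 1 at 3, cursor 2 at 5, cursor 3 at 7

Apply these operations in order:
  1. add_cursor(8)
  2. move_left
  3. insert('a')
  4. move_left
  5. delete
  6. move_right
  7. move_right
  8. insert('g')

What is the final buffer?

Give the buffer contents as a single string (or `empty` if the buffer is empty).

Answer: lacgafgaaglg

Derivation:
After op 1 (add_cursor(8)): buffer="licpfjpl" (len 8), cursors c1@3 c2@5 c3@7 c4@8, authorship ........
After op 2 (move_left): buffer="licpfjpl" (len 8), cursors c1@2 c2@4 c3@6 c4@7, authorship ........
After op 3 (insert('a')): buffer="liacpafjapal" (len 12), cursors c1@3 c2@6 c3@9 c4@11, authorship ..1..2..3.4.
After op 4 (move_left): buffer="liacpafjapal" (len 12), cursors c1@2 c2@5 c3@8 c4@10, authorship ..1..2..3.4.
After op 5 (delete): buffer="lacafaal" (len 8), cursors c1@1 c2@3 c3@5 c4@6, authorship .1.2.34.
After op 6 (move_right): buffer="lacafaal" (len 8), cursors c1@2 c2@4 c3@6 c4@7, authorship .1.2.34.
After op 7 (move_right): buffer="lacafaal" (len 8), cursors c1@3 c2@5 c3@7 c4@8, authorship .1.2.34.
After op 8 (insert('g')): buffer="lacgafgaaglg" (len 12), cursors c1@4 c2@7 c3@10 c4@12, authorship .1.12.2343.4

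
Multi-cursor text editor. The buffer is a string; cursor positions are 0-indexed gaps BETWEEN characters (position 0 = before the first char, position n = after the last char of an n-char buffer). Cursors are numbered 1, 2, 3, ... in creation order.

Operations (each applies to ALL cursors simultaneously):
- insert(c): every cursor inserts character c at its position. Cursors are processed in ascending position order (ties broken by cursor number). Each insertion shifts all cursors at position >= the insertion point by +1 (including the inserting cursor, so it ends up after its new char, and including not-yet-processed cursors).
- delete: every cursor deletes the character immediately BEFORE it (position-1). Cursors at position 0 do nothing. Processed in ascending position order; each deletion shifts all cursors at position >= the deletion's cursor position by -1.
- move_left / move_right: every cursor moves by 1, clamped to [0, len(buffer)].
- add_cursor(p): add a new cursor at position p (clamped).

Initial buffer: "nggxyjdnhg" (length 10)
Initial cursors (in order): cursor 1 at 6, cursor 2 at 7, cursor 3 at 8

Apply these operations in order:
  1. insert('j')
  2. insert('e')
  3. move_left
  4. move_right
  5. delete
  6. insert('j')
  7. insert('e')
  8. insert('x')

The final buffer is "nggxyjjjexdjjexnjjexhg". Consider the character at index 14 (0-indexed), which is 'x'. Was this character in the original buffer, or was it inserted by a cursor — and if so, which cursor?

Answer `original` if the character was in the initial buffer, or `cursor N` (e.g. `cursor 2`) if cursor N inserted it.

After op 1 (insert('j')): buffer="nggxyjjdjnjhg" (len 13), cursors c1@7 c2@9 c3@11, authorship ......1.2.3..
After op 2 (insert('e')): buffer="nggxyjjedjenjehg" (len 16), cursors c1@8 c2@11 c3@14, authorship ......11.22.33..
After op 3 (move_left): buffer="nggxyjjedjenjehg" (len 16), cursors c1@7 c2@10 c3@13, authorship ......11.22.33..
After op 4 (move_right): buffer="nggxyjjedjenjehg" (len 16), cursors c1@8 c2@11 c3@14, authorship ......11.22.33..
After op 5 (delete): buffer="nggxyjjdjnjhg" (len 13), cursors c1@7 c2@9 c3@11, authorship ......1.2.3..
After op 6 (insert('j')): buffer="nggxyjjjdjjnjjhg" (len 16), cursors c1@8 c2@11 c3@14, authorship ......11.22.33..
After op 7 (insert('e')): buffer="nggxyjjjedjjenjjehg" (len 19), cursors c1@9 c2@13 c3@17, authorship ......111.222.333..
After op 8 (insert('x')): buffer="nggxyjjjexdjjexnjjexhg" (len 22), cursors c1@10 c2@15 c3@20, authorship ......1111.2222.3333..
Authorship (.=original, N=cursor N): . . . . . . 1 1 1 1 . 2 2 2 2 . 3 3 3 3 . .
Index 14: author = 2

Answer: cursor 2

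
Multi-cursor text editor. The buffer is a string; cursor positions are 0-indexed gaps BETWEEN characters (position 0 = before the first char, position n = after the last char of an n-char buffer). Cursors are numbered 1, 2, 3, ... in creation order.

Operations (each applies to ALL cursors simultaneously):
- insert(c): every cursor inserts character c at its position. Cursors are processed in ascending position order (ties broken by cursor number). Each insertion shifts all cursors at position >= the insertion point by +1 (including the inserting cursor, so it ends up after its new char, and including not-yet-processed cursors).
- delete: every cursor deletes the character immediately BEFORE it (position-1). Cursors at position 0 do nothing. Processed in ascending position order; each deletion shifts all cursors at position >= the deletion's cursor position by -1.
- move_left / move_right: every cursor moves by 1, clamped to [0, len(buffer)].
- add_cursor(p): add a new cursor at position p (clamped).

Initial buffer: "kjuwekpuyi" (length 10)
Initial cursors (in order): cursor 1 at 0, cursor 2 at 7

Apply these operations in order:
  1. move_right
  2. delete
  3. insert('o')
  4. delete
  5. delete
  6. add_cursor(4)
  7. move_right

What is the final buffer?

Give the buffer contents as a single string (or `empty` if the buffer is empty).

After op 1 (move_right): buffer="kjuwekpuyi" (len 10), cursors c1@1 c2@8, authorship ..........
After op 2 (delete): buffer="juwekpyi" (len 8), cursors c1@0 c2@6, authorship ........
After op 3 (insert('o')): buffer="ojuwekpoyi" (len 10), cursors c1@1 c2@8, authorship 1......2..
After op 4 (delete): buffer="juwekpyi" (len 8), cursors c1@0 c2@6, authorship ........
After op 5 (delete): buffer="juwekyi" (len 7), cursors c1@0 c2@5, authorship .......
After op 6 (add_cursor(4)): buffer="juwekyi" (len 7), cursors c1@0 c3@4 c2@5, authorship .......
After op 7 (move_right): buffer="juwekyi" (len 7), cursors c1@1 c3@5 c2@6, authorship .......

Answer: juwekyi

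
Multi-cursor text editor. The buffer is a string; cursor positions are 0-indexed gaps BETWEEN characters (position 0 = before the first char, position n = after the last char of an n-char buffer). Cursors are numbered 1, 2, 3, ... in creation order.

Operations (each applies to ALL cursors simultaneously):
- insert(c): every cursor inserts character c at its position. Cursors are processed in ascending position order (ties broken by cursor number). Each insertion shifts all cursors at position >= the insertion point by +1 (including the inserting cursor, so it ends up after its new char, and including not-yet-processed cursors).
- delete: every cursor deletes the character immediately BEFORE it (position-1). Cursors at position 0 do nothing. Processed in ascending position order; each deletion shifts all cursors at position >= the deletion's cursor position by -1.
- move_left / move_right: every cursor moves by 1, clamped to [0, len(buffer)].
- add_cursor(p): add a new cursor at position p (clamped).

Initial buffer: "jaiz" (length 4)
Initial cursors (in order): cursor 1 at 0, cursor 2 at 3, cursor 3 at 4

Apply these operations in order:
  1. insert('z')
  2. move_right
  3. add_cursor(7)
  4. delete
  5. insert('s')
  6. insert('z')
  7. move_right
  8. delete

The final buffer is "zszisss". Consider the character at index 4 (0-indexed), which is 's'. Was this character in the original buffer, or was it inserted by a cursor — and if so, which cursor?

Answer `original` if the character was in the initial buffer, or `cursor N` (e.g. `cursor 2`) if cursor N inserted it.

After op 1 (insert('z')): buffer="zjaizzz" (len 7), cursors c1@1 c2@5 c3@7, authorship 1...2.3
After op 2 (move_right): buffer="zjaizzz" (len 7), cursors c1@2 c2@6 c3@7, authorship 1...2.3
After op 3 (add_cursor(7)): buffer="zjaizzz" (len 7), cursors c1@2 c2@6 c3@7 c4@7, authorship 1...2.3
After op 4 (delete): buffer="zai" (len 3), cursors c1@1 c2@3 c3@3 c4@3, authorship 1..
After op 5 (insert('s')): buffer="zsaisss" (len 7), cursors c1@2 c2@7 c3@7 c4@7, authorship 11..234
After op 6 (insert('z')): buffer="zszaissszzz" (len 11), cursors c1@3 c2@11 c3@11 c4@11, authorship 111..234234
After op 7 (move_right): buffer="zszaissszzz" (len 11), cursors c1@4 c2@11 c3@11 c4@11, authorship 111..234234
After op 8 (delete): buffer="zszisss" (len 7), cursors c1@3 c2@7 c3@7 c4@7, authorship 111.234
Authorship (.=original, N=cursor N): 1 1 1 . 2 3 4
Index 4: author = 2

Answer: cursor 2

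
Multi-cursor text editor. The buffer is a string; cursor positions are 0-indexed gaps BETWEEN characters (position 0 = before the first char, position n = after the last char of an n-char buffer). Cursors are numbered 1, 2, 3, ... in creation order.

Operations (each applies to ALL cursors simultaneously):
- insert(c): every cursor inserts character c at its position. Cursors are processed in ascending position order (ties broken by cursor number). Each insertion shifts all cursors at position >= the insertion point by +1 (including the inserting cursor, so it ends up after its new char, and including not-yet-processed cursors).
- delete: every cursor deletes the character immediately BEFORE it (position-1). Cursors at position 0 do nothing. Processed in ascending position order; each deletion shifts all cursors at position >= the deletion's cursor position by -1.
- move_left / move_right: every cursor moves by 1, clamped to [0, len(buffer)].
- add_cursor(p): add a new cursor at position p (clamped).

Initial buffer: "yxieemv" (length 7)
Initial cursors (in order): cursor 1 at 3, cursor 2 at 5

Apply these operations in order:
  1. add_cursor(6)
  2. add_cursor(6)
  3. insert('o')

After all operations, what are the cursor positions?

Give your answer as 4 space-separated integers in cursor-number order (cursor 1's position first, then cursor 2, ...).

Answer: 4 7 10 10

Derivation:
After op 1 (add_cursor(6)): buffer="yxieemv" (len 7), cursors c1@3 c2@5 c3@6, authorship .......
After op 2 (add_cursor(6)): buffer="yxieemv" (len 7), cursors c1@3 c2@5 c3@6 c4@6, authorship .......
After op 3 (insert('o')): buffer="yxioeeomoov" (len 11), cursors c1@4 c2@7 c3@10 c4@10, authorship ...1..2.34.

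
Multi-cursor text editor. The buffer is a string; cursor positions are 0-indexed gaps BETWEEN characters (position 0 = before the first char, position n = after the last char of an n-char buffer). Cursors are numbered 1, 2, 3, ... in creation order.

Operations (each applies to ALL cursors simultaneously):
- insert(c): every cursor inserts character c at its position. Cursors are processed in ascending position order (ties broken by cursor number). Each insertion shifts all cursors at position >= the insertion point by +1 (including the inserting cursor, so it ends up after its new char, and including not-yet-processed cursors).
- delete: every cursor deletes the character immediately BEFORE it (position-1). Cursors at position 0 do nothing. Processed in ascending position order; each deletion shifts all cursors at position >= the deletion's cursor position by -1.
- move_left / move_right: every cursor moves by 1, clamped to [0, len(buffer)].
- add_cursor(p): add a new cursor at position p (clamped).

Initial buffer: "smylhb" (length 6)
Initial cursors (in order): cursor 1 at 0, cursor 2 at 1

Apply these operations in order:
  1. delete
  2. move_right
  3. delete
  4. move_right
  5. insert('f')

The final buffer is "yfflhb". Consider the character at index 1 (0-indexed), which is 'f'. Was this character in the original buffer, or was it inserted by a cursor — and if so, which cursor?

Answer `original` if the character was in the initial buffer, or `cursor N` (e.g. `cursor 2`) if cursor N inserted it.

After op 1 (delete): buffer="mylhb" (len 5), cursors c1@0 c2@0, authorship .....
After op 2 (move_right): buffer="mylhb" (len 5), cursors c1@1 c2@1, authorship .....
After op 3 (delete): buffer="ylhb" (len 4), cursors c1@0 c2@0, authorship ....
After op 4 (move_right): buffer="ylhb" (len 4), cursors c1@1 c2@1, authorship ....
After op 5 (insert('f')): buffer="yfflhb" (len 6), cursors c1@3 c2@3, authorship .12...
Authorship (.=original, N=cursor N): . 1 2 . . .
Index 1: author = 1

Answer: cursor 1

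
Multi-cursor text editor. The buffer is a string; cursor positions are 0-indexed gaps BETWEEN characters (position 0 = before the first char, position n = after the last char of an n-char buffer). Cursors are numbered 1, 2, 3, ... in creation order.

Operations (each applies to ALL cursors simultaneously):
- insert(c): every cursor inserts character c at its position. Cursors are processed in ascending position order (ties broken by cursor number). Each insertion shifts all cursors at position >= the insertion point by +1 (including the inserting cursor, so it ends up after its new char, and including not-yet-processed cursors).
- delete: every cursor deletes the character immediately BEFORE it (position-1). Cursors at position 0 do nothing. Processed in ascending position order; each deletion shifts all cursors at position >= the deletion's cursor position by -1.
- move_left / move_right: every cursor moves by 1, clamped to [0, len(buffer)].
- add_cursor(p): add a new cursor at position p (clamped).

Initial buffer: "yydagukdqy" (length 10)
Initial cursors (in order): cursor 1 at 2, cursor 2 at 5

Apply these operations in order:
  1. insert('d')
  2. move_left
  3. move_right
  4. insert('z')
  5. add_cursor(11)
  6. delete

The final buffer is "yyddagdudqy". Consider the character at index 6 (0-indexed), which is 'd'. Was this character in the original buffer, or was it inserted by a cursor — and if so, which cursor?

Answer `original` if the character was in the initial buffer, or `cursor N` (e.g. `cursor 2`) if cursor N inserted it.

After op 1 (insert('d')): buffer="yyddagdukdqy" (len 12), cursors c1@3 c2@7, authorship ..1...2.....
After op 2 (move_left): buffer="yyddagdukdqy" (len 12), cursors c1@2 c2@6, authorship ..1...2.....
After op 3 (move_right): buffer="yyddagdukdqy" (len 12), cursors c1@3 c2@7, authorship ..1...2.....
After op 4 (insert('z')): buffer="yydzdagdzukdqy" (len 14), cursors c1@4 c2@9, authorship ..11...22.....
After op 5 (add_cursor(11)): buffer="yydzdagdzukdqy" (len 14), cursors c1@4 c2@9 c3@11, authorship ..11...22.....
After op 6 (delete): buffer="yyddagdudqy" (len 11), cursors c1@3 c2@7 c3@8, authorship ..1...2....
Authorship (.=original, N=cursor N): . . 1 . . . 2 . . . .
Index 6: author = 2

Answer: cursor 2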